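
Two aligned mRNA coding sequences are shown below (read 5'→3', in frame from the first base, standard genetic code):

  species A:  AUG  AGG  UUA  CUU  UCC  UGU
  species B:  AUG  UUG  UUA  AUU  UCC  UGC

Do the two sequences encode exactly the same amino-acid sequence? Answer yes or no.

Codon 1: AUG Met / AUG Met — identical.
Codon 2: AGG Arg / UUG Leu — nonsynonymous.
Codon 3: UUA Leu / UUA Leu — identical.
Codon 4: CUU Leu / AUU Ile — nonsynonymous.
Codon 5: UCC Ser / UCC Ser — identical.
Codon 6: UGU Cys / UGC Cys — synonymous.
Nonsynonymous differences: 2 → different protein.

no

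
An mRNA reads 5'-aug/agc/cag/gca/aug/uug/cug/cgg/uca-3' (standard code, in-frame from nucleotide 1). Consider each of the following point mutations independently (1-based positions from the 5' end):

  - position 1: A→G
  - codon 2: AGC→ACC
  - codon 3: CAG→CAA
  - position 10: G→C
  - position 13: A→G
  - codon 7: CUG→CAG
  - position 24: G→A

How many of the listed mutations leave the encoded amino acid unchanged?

Codon 1: AUG (Met) → GUG (Val) — missense.
Codon 2: AGC (Ser) → ACC (Thr) — missense.
Codon 3: CAG (Gln) → CAA (Gln) — synonymous.
Codon 4: GCA (Ala) → CCA (Pro) — missense.
Codon 5: AUG (Met) → GUG (Val) — missense.
Codon 7: CUG (Leu) → CAG (Gln) — missense.
Codon 8: CGG (Arg) → CGA (Arg) — synonymous.
Synonymous: 2 of 7.

2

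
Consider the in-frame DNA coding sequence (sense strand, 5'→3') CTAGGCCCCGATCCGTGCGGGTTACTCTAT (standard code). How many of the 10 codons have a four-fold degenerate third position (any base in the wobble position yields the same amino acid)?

Codon 1 CTA (Leu): third position 4-fold.
Codon 2 GGC (Gly): third position 4-fold.
Codon 3 CCC (Pro): third position 4-fold.
Codon 4 GAT (Asp): third position 2-fold.
Codon 5 CCG (Pro): third position 4-fold.
Codon 6 TGC (Cys): third position 2-fold.
Codon 7 GGG (Gly): third position 4-fold.
Codon 8 TTA (Leu): third position 2-fold.
Codon 9 CTC (Leu): third position 4-fold.
Codon 10 TAT (Tyr): third position 2-fold.
Four-fold degenerate third positions: 6.

6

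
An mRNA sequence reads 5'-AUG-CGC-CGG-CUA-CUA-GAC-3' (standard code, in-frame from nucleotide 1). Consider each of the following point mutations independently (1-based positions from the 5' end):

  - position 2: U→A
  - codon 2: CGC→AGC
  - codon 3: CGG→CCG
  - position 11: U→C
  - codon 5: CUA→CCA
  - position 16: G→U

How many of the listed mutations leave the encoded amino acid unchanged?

Codon 1: AUG (Met) → AAG (Lys) — missense.
Codon 2: CGC (Arg) → AGC (Ser) — missense.
Codon 3: CGG (Arg) → CCG (Pro) — missense.
Codon 4: CUA (Leu) → CCA (Pro) — missense.
Codon 5: CUA (Leu) → CCA (Pro) — missense.
Codon 6: GAC (Asp) → UAC (Tyr) — missense.
Synonymous: 0 of 6.

0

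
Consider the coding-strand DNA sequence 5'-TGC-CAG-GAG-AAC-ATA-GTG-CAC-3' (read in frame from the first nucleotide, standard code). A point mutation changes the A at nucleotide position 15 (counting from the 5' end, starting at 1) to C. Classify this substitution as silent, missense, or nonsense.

Position 15 falls in codon 5: ATA → Ile.
After the substitution the codon is ATC → Ile.
Both encode Ile, so the change is synonymous.

silent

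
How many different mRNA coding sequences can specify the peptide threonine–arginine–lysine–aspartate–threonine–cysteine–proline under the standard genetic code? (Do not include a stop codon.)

3072

Thr: 4 codons.
Arg: 6 codons.
Lys: 2 codons.
Asp: 2 codons.
Thr: 4 codons.
Cys: 2 codons.
Pro: 4 codons.
4 × 6 × 2 × 2 × 4 × 2 × 4 = 3072.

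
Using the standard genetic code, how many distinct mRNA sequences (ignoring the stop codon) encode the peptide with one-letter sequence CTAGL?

Cys: 2 codons.
Thr: 4 codons.
Ala: 4 codons.
Gly: 4 codons.
Leu: 6 codons.
2 × 4 × 4 × 4 × 6 = 768.

768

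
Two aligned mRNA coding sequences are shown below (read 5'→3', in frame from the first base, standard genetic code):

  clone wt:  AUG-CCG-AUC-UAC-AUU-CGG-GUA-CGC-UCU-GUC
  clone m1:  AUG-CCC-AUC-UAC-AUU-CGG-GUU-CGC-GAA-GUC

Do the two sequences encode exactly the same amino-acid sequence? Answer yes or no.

no

Codon 1: AUG Met / AUG Met — identical.
Codon 2: CCG Pro / CCC Pro — synonymous.
Codon 3: AUC Ile / AUC Ile — identical.
Codon 4: UAC Tyr / UAC Tyr — identical.
Codon 5: AUU Ile / AUU Ile — identical.
Codon 6: CGG Arg / CGG Arg — identical.
Codon 7: GUA Val / GUU Val — synonymous.
Codon 8: CGC Arg / CGC Arg — identical.
Codon 9: UCU Ser / GAA Glu — nonsynonymous.
Codon 10: GUC Val / GUC Val — identical.
Nonsynonymous differences: 1 → different protein.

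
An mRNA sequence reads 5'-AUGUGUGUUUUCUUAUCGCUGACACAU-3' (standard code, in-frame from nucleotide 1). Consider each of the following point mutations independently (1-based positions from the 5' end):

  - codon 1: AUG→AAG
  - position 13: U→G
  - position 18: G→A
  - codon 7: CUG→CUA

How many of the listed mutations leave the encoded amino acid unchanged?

Codon 1: AUG (Met) → AAG (Lys) — missense.
Codon 5: UUA (Leu) → GUA (Val) — missense.
Codon 6: UCG (Ser) → UCA (Ser) — synonymous.
Codon 7: CUG (Leu) → CUA (Leu) — synonymous.
Synonymous: 2 of 4.

2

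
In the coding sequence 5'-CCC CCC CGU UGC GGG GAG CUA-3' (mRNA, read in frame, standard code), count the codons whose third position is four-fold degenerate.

Codon 1 CCC (Pro): third position 4-fold.
Codon 2 CCC (Pro): third position 4-fold.
Codon 3 CGU (Arg): third position 4-fold.
Codon 4 UGC (Cys): third position 2-fold.
Codon 5 GGG (Gly): third position 4-fold.
Codon 6 GAG (Glu): third position 2-fold.
Codon 7 CUA (Leu): third position 4-fold.
Four-fold degenerate third positions: 5.

5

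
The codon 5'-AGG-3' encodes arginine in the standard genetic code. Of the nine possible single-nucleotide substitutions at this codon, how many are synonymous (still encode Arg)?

Position 1: CGG → 1 synonymous.
Position 2: none → 0 synonymous.
Position 3: AGA → 1 synonymous.
Total: 1 + 0 + 1 = 2.

2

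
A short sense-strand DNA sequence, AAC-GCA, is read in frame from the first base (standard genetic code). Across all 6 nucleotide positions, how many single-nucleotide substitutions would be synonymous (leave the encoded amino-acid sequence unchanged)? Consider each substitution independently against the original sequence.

4

Codon 1 (AAC, Asn): 1 synonymous substitution.
Codon 2 (GCA, Ala): 3 synonymous substitutions.
Total: 1 + 3 = 4.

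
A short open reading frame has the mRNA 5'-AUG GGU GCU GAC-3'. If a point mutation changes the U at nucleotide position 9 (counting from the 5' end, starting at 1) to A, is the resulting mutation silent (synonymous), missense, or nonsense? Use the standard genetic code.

Position 9 falls in codon 3: GCU → Ala.
After the substitution the codon is GCA → Ala.
Both encode Ala, so the change is synonymous.

silent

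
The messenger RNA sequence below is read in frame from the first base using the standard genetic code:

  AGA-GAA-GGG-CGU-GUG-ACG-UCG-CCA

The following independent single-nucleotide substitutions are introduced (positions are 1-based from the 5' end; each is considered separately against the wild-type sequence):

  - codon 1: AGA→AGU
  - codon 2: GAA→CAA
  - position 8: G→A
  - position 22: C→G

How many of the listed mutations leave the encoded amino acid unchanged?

Codon 1: AGA (Arg) → AGU (Ser) — missense.
Codon 2: GAA (Glu) → CAA (Gln) — missense.
Codon 3: GGG (Gly) → GAG (Glu) — missense.
Codon 8: CCA (Pro) → GCA (Ala) — missense.
Synonymous: 0 of 4.

0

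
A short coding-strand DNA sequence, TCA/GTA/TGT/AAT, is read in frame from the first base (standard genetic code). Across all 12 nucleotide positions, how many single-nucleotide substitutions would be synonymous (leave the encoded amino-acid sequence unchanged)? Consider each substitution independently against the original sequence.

8

Codon 1 (TCA, Ser): 3 synonymous substitutions.
Codon 2 (GTA, Val): 3 synonymous substitutions.
Codon 3 (TGT, Cys): 1 synonymous substitution.
Codon 4 (AAT, Asn): 1 synonymous substitution.
Total: 3 + 3 + 1 + 1 = 8.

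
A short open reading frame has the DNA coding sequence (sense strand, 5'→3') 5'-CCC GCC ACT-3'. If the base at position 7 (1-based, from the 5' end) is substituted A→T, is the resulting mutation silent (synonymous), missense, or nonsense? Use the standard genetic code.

missense

Position 7 falls in codon 3: ACT → Thr.
After the substitution the codon is TCT → Ser.
Thr ≠ Ser, so this is a missense mutation.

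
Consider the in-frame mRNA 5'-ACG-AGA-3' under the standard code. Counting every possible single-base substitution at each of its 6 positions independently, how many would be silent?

Codon 1 (ACG, Thr): 3 synonymous substitutions.
Codon 2 (AGA, Arg): 2 synonymous substitutions.
Total: 3 + 2 = 5.

5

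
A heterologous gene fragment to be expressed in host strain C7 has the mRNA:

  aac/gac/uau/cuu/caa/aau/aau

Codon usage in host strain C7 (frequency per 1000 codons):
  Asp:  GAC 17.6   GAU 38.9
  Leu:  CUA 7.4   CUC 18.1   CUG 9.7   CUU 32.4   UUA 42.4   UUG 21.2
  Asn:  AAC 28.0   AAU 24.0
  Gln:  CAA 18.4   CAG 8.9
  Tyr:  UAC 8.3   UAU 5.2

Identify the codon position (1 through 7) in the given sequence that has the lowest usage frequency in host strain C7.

Codon 1 AAC (Asn): 28.0 per 1000.
Codon 2 GAC (Asp): 17.6 per 1000.
Codon 3 UAU (Tyr): 5.2 per 1000.
Codon 4 CUU (Leu): 32.4 per 1000.
Codon 5 CAA (Gln): 18.4 per 1000.
Codon 6 AAU (Asn): 24.0 per 1000.
Codon 7 AAU (Asn): 24.0 per 1000.
Lowest frequency is 5.2 at codon 3.

3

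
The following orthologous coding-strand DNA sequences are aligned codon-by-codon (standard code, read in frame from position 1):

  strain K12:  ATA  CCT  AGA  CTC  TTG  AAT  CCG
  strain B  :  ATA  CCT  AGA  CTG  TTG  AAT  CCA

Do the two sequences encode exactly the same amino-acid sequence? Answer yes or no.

Codon 1: ATA Ile / ATA Ile — identical.
Codon 2: CCT Pro / CCT Pro — identical.
Codon 3: AGA Arg / AGA Arg — identical.
Codon 4: CTC Leu / CTG Leu — synonymous.
Codon 5: TTG Leu / TTG Leu — identical.
Codon 6: AAT Asn / AAT Asn — identical.
Codon 7: CCG Pro / CCA Pro — synonymous.
Nonsynonymous differences: 0 → same protein.

yes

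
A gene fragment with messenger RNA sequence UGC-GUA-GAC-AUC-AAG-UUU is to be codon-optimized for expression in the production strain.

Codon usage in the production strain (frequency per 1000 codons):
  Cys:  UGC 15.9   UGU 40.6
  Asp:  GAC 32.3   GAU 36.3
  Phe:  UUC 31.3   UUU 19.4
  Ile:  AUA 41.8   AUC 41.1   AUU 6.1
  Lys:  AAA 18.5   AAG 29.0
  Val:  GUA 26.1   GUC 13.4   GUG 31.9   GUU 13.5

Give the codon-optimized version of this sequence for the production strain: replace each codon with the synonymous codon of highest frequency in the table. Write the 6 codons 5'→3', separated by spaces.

Codon 1 (Cys): best is UGU at 40.6.
Codon 2 (Val): best is GUG at 31.9.
Codon 3 (Asp): best is GAU at 36.3.
Codon 4 (Ile): best is AUA at 41.8.
Codon 5 (Lys): best is AAG at 29.0.
Codon 6 (Phe): best is UUC at 31.3.

UGU GUG GAU AUA AAG UUC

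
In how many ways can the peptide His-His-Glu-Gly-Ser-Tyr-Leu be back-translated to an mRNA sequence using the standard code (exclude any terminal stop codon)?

His: 2 codons.
His: 2 codons.
Glu: 2 codons.
Gly: 4 codons.
Ser: 6 codons.
Tyr: 2 codons.
Leu: 6 codons.
2 × 2 × 2 × 4 × 6 × 2 × 6 = 2304.

2304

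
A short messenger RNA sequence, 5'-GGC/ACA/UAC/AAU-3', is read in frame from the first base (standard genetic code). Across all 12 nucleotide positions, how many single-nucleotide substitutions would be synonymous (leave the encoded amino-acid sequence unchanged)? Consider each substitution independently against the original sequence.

Codon 1 (GGC, Gly): 3 synonymous substitutions.
Codon 2 (ACA, Thr): 3 synonymous substitutions.
Codon 3 (UAC, Tyr): 1 synonymous substitution.
Codon 4 (AAU, Asn): 1 synonymous substitution.
Total: 3 + 3 + 1 + 1 = 8.

8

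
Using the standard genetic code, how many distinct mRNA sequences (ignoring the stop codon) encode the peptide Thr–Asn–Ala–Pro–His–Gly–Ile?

Thr: 4 codons.
Asn: 2 codons.
Ala: 4 codons.
Pro: 4 codons.
His: 2 codons.
Gly: 4 codons.
Ile: 3 codons.
4 × 2 × 4 × 4 × 2 × 4 × 3 = 3072.

3072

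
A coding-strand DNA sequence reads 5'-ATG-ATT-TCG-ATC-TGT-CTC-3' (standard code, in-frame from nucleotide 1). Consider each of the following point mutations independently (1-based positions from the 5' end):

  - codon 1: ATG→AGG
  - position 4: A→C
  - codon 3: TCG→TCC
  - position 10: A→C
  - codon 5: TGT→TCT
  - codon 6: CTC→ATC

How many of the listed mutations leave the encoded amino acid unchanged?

1

Codon 1: ATG (Met) → AGG (Arg) — missense.
Codon 2: ATT (Ile) → CTT (Leu) — missense.
Codon 3: TCG (Ser) → TCC (Ser) — synonymous.
Codon 4: ATC (Ile) → CTC (Leu) — missense.
Codon 5: TGT (Cys) → TCT (Ser) — missense.
Codon 6: CTC (Leu) → ATC (Ile) — missense.
Synonymous: 1 of 6.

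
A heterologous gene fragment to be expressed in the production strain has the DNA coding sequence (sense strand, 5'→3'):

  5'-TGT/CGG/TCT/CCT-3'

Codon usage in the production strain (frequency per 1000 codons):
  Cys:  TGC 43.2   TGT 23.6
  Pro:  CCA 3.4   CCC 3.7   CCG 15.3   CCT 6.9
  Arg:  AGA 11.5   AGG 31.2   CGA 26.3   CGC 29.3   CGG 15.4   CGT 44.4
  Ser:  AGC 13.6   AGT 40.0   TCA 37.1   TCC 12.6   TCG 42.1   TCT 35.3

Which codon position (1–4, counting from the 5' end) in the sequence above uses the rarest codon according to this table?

Codon 1 TGT (Cys): 23.6 per 1000.
Codon 2 CGG (Arg): 15.4 per 1000.
Codon 3 TCT (Ser): 35.3 per 1000.
Codon 4 CCT (Pro): 6.9 per 1000.
Lowest frequency is 6.9 at codon 4.

4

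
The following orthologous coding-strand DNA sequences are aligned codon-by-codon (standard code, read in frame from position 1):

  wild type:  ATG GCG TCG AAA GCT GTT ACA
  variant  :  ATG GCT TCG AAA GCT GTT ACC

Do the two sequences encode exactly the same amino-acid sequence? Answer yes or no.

yes

Codon 1: ATG Met / ATG Met — identical.
Codon 2: GCG Ala / GCT Ala — synonymous.
Codon 3: TCG Ser / TCG Ser — identical.
Codon 4: AAA Lys / AAA Lys — identical.
Codon 5: GCT Ala / GCT Ala — identical.
Codon 6: GTT Val / GTT Val — identical.
Codon 7: ACA Thr / ACC Thr — synonymous.
Nonsynonymous differences: 0 → same protein.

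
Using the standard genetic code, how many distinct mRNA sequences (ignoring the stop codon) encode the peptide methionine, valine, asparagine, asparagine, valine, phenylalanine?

128

Met: 1 codon.
Val: 4 codons.
Asn: 2 codons.
Asn: 2 codons.
Val: 4 codons.
Phe: 2 codons.
1 × 4 × 2 × 2 × 4 × 2 = 128.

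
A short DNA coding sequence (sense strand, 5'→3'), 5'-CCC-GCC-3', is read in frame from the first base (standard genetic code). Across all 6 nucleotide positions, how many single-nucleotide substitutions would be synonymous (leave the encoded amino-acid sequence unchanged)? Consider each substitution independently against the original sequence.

Codon 1 (CCC, Pro): 3 synonymous substitutions.
Codon 2 (GCC, Ala): 3 synonymous substitutions.
Total: 3 + 3 = 6.

6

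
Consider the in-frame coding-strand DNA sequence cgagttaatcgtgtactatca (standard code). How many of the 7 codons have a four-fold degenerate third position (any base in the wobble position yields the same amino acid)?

Codon 1 CGA (Arg): third position 4-fold.
Codon 2 GTT (Val): third position 4-fold.
Codon 3 AAT (Asn): third position 2-fold.
Codon 4 CGT (Arg): third position 4-fold.
Codon 5 GTA (Val): third position 4-fold.
Codon 6 CTA (Leu): third position 4-fold.
Codon 7 TCA (Ser): third position 4-fold.
Four-fold degenerate third positions: 6.

6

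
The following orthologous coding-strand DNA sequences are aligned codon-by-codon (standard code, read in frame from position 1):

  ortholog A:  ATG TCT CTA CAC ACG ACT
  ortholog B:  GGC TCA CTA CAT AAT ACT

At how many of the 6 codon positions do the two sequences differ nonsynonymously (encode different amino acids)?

Codon 1: ATG Met / GGC Gly — nonsynonymous.
Codon 2: TCT Ser / TCA Ser — synonymous.
Codon 3: CTA Leu / CTA Leu — identical.
Codon 4: CAC His / CAT His — synonymous.
Codon 5: ACG Thr / AAT Asn — nonsynonymous.
Codon 6: ACT Thr / ACT Thr — identical.
Nonsynonymous differences: 2.

2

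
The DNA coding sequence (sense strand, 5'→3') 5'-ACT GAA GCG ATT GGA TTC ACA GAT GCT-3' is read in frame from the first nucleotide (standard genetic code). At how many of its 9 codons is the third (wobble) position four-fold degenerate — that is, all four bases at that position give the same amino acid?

Codon 1 ACT (Thr): third position 4-fold.
Codon 2 GAA (Glu): third position 2-fold.
Codon 3 GCG (Ala): third position 4-fold.
Codon 4 ATT (Ile): third position 3-fold.
Codon 5 GGA (Gly): third position 4-fold.
Codon 6 TTC (Phe): third position 2-fold.
Codon 7 ACA (Thr): third position 4-fold.
Codon 8 GAT (Asp): third position 2-fold.
Codon 9 GCT (Ala): third position 4-fold.
Four-fold degenerate third positions: 5.

5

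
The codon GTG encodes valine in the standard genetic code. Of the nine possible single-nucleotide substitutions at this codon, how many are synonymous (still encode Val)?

Position 1: none → 0 synonymous.
Position 2: none → 0 synonymous.
Position 3: GTT, GTC, GTA → 3 synonymous.
Total: 0 + 0 + 3 = 3.

3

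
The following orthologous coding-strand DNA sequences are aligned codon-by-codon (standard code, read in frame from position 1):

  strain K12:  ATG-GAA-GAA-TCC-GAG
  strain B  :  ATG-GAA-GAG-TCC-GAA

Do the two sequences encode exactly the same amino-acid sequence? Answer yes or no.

Codon 1: ATG Met / ATG Met — identical.
Codon 2: GAA Glu / GAA Glu — identical.
Codon 3: GAA Glu / GAG Glu — synonymous.
Codon 4: TCC Ser / TCC Ser — identical.
Codon 5: GAG Glu / GAA Glu — synonymous.
Nonsynonymous differences: 0 → same protein.

yes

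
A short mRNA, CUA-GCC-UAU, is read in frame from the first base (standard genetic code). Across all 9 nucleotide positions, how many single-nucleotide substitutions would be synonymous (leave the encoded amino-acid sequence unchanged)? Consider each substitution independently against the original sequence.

8

Codon 1 (CUA, Leu): 4 synonymous substitutions.
Codon 2 (GCC, Ala): 3 synonymous substitutions.
Codon 3 (UAU, Tyr): 1 synonymous substitution.
Total: 4 + 3 + 1 = 8.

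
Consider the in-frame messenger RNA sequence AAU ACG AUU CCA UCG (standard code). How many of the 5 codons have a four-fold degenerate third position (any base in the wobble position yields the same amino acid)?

Codon 1 AAU (Asn): third position 2-fold.
Codon 2 ACG (Thr): third position 4-fold.
Codon 3 AUU (Ile): third position 3-fold.
Codon 4 CCA (Pro): third position 4-fold.
Codon 5 UCG (Ser): third position 4-fold.
Four-fold degenerate third positions: 3.

3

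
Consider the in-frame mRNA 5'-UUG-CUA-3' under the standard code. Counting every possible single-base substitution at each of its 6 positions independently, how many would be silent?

6

Codon 1 (UUG, Leu): 2 synonymous substitutions.
Codon 2 (CUA, Leu): 4 synonymous substitutions.
Total: 2 + 4 = 6.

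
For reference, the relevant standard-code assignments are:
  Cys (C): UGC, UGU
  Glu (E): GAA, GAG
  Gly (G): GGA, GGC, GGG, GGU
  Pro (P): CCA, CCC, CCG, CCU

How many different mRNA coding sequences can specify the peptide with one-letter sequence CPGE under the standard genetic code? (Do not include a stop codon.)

Cys: 2 codons.
Pro: 4 codons.
Gly: 4 codons.
Glu: 2 codons.
2 × 4 × 4 × 2 = 64.

64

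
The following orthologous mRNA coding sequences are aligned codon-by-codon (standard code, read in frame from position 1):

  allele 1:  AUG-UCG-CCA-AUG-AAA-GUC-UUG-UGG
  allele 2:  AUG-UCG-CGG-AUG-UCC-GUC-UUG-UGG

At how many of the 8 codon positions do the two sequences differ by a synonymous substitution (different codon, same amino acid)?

Codon 1: AUG Met / AUG Met — identical.
Codon 2: UCG Ser / UCG Ser — identical.
Codon 3: CCA Pro / CGG Arg — nonsynonymous.
Codon 4: AUG Met / AUG Met — identical.
Codon 5: AAA Lys / UCC Ser — nonsynonymous.
Codon 6: GUC Val / GUC Val — identical.
Codon 7: UUG Leu / UUG Leu — identical.
Codon 8: UGG Trp / UGG Trp — identical.
Synonymous differences: 0.

0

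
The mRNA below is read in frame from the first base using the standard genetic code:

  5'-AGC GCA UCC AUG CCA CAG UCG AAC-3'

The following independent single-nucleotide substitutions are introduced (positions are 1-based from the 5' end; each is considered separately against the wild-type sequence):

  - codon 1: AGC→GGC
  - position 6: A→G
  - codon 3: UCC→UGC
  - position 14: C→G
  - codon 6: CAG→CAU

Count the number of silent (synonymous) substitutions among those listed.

1

Codon 1: AGC (Ser) → GGC (Gly) — missense.
Codon 2: GCA (Ala) → GCG (Ala) — synonymous.
Codon 3: UCC (Ser) → UGC (Cys) — missense.
Codon 5: CCA (Pro) → CGA (Arg) — missense.
Codon 6: CAG (Gln) → CAU (His) — missense.
Synonymous: 1 of 5.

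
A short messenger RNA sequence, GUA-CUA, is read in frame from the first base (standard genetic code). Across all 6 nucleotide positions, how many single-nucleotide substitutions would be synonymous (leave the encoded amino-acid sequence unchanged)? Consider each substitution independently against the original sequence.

7

Codon 1 (GUA, Val): 3 synonymous substitutions.
Codon 2 (CUA, Leu): 4 synonymous substitutions.
Total: 3 + 4 = 7.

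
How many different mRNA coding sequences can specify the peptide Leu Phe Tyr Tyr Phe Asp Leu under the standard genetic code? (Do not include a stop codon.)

Leu: 6 codons.
Phe: 2 codons.
Tyr: 2 codons.
Tyr: 2 codons.
Phe: 2 codons.
Asp: 2 codons.
Leu: 6 codons.
6 × 2 × 2 × 2 × 2 × 2 × 6 = 1152.

1152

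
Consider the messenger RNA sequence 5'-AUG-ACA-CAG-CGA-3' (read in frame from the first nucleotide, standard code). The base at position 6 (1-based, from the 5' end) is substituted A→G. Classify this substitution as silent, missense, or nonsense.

Position 6 falls in codon 2: ACA → Thr.
After the substitution the codon is ACG → Thr.
Both encode Thr, so the change is synonymous.

silent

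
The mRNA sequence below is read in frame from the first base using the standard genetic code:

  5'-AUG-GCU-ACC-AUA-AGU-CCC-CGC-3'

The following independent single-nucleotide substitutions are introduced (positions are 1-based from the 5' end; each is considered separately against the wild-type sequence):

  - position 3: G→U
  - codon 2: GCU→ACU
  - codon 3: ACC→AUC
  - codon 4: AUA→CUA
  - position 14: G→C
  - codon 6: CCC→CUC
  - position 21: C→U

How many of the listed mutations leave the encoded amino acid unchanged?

Codon 1: AUG (Met) → AUU (Ile) — missense.
Codon 2: GCU (Ala) → ACU (Thr) — missense.
Codon 3: ACC (Thr) → AUC (Ile) — missense.
Codon 4: AUA (Ile) → CUA (Leu) — missense.
Codon 5: AGU (Ser) → ACU (Thr) — missense.
Codon 6: CCC (Pro) → CUC (Leu) — missense.
Codon 7: CGC (Arg) → CGU (Arg) — synonymous.
Synonymous: 1 of 7.

1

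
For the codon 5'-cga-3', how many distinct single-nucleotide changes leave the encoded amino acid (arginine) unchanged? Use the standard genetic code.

4

Position 1: AGA → 1 synonymous.
Position 2: none → 0 synonymous.
Position 3: CGU, CGC, CGG → 3 synonymous.
Total: 1 + 0 + 3 = 4.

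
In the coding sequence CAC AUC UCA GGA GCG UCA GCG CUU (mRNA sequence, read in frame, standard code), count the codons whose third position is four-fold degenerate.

Codon 1 CAC (His): third position 2-fold.
Codon 2 AUC (Ile): third position 3-fold.
Codon 3 UCA (Ser): third position 4-fold.
Codon 4 GGA (Gly): third position 4-fold.
Codon 5 GCG (Ala): third position 4-fold.
Codon 6 UCA (Ser): third position 4-fold.
Codon 7 GCG (Ala): third position 4-fold.
Codon 8 CUU (Leu): third position 4-fold.
Four-fold degenerate third positions: 6.

6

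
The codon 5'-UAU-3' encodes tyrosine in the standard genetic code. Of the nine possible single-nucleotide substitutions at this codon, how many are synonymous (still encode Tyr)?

1

Position 1: none → 0 synonymous.
Position 2: none → 0 synonymous.
Position 3: UAC → 1 synonymous.
Total: 0 + 0 + 1 = 1.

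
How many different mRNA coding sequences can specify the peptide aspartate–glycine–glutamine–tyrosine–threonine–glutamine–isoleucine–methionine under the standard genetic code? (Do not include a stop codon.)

768

Asp: 2 codons.
Gly: 4 codons.
Gln: 2 codons.
Tyr: 2 codons.
Thr: 4 codons.
Gln: 2 codons.
Ile: 3 codons.
Met: 1 codon.
2 × 4 × 2 × 2 × 4 × 2 × 3 × 1 = 768.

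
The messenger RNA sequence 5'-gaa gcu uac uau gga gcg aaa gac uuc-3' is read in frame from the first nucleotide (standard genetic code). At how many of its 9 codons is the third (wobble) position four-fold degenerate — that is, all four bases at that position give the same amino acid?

3

Codon 1 GAA (Glu): third position 2-fold.
Codon 2 GCU (Ala): third position 4-fold.
Codon 3 UAC (Tyr): third position 2-fold.
Codon 4 UAU (Tyr): third position 2-fold.
Codon 5 GGA (Gly): third position 4-fold.
Codon 6 GCG (Ala): third position 4-fold.
Codon 7 AAA (Lys): third position 2-fold.
Codon 8 GAC (Asp): third position 2-fold.
Codon 9 UUC (Phe): third position 2-fold.
Four-fold degenerate third positions: 3.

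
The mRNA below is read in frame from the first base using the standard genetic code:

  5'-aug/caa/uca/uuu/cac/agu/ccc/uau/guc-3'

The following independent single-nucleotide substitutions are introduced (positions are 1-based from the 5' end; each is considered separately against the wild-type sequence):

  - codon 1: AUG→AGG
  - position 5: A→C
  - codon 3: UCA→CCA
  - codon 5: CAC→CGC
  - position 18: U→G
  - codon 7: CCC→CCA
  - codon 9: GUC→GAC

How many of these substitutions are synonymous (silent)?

Codon 1: AUG (Met) → AGG (Arg) — missense.
Codon 2: CAA (Gln) → CCA (Pro) — missense.
Codon 3: UCA (Ser) → CCA (Pro) — missense.
Codon 5: CAC (His) → CGC (Arg) — missense.
Codon 6: AGU (Ser) → AGG (Arg) — missense.
Codon 7: CCC (Pro) → CCA (Pro) — synonymous.
Codon 9: GUC (Val) → GAC (Asp) — missense.
Synonymous: 1 of 7.

1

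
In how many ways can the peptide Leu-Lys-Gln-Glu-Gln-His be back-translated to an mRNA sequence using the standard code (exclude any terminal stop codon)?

192

Leu: 6 codons.
Lys: 2 codons.
Gln: 2 codons.
Glu: 2 codons.
Gln: 2 codons.
His: 2 codons.
6 × 2 × 2 × 2 × 2 × 2 = 192.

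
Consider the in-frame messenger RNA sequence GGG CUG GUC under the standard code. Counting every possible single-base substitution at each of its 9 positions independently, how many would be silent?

Codon 1 (GGG, Gly): 3 synonymous substitutions.
Codon 2 (CUG, Leu): 4 synonymous substitutions.
Codon 3 (GUC, Val): 3 synonymous substitutions.
Total: 3 + 4 + 3 = 10.

10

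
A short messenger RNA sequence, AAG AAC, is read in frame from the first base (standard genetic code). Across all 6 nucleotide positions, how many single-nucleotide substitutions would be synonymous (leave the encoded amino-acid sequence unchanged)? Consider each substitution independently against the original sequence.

2

Codon 1 (AAG, Lys): 1 synonymous substitution.
Codon 2 (AAC, Asn): 1 synonymous substitution.
Total: 1 + 1 = 2.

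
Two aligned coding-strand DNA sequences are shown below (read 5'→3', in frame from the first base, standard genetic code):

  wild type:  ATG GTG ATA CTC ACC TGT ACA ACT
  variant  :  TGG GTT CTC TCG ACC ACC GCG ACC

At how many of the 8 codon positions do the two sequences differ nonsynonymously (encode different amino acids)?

5

Codon 1: ATG Met / TGG Trp — nonsynonymous.
Codon 2: GTG Val / GTT Val — synonymous.
Codon 3: ATA Ile / CTC Leu — nonsynonymous.
Codon 4: CTC Leu / TCG Ser — nonsynonymous.
Codon 5: ACC Thr / ACC Thr — identical.
Codon 6: TGT Cys / ACC Thr — nonsynonymous.
Codon 7: ACA Thr / GCG Ala — nonsynonymous.
Codon 8: ACT Thr / ACC Thr — synonymous.
Nonsynonymous differences: 5.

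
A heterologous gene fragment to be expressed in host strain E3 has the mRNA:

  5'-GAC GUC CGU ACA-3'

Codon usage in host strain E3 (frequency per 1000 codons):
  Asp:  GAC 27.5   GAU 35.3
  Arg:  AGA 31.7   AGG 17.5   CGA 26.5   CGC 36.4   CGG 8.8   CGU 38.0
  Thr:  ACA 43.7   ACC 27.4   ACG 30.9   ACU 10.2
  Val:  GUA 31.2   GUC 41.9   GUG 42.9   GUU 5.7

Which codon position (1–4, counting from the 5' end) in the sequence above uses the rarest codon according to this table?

Codon 1 GAC (Asp): 27.5 per 1000.
Codon 2 GUC (Val): 41.9 per 1000.
Codon 3 CGU (Arg): 38.0 per 1000.
Codon 4 ACA (Thr): 43.7 per 1000.
Lowest frequency is 27.5 at codon 1.

1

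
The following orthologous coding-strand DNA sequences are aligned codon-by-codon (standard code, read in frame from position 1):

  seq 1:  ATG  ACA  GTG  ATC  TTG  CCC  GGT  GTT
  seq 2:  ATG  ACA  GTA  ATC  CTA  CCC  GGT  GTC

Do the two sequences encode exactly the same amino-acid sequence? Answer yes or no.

yes

Codon 1: ATG Met / ATG Met — identical.
Codon 2: ACA Thr / ACA Thr — identical.
Codon 3: GTG Val / GTA Val — synonymous.
Codon 4: ATC Ile / ATC Ile — identical.
Codon 5: TTG Leu / CTA Leu — synonymous.
Codon 6: CCC Pro / CCC Pro — identical.
Codon 7: GGT Gly / GGT Gly — identical.
Codon 8: GTT Val / GTC Val — synonymous.
Nonsynonymous differences: 0 → same protein.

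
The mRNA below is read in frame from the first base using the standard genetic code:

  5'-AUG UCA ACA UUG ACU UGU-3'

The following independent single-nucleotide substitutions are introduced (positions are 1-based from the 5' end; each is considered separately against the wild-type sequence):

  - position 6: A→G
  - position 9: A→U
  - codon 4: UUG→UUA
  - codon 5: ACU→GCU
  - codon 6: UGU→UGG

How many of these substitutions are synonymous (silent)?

3

Codon 2: UCA (Ser) → UCG (Ser) — synonymous.
Codon 3: ACA (Thr) → ACU (Thr) — synonymous.
Codon 4: UUG (Leu) → UUA (Leu) — synonymous.
Codon 5: ACU (Thr) → GCU (Ala) — missense.
Codon 6: UGU (Cys) → UGG (Trp) — missense.
Synonymous: 3 of 5.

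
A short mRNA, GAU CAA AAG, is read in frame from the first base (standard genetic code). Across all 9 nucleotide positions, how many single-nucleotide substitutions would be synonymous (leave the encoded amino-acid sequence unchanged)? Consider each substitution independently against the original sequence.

3

Codon 1 (GAU, Asp): 1 synonymous substitution.
Codon 2 (CAA, Gln): 1 synonymous substitution.
Codon 3 (AAG, Lys): 1 synonymous substitution.
Total: 1 + 1 + 1 = 3.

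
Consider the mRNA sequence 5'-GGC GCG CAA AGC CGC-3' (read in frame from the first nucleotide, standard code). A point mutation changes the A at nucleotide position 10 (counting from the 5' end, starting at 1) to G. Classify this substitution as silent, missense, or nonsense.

missense

Position 10 falls in codon 4: AGC → Ser.
After the substitution the codon is GGC → Gly.
Ser ≠ Gly, so this is a missense mutation.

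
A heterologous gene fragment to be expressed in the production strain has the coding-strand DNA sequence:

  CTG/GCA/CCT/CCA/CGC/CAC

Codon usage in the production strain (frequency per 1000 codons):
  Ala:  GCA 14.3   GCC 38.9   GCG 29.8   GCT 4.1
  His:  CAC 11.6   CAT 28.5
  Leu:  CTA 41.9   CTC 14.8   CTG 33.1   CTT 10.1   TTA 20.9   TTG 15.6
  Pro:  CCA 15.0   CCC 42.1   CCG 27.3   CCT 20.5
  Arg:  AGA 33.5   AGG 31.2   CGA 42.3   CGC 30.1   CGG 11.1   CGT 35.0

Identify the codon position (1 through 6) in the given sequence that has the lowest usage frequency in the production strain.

6

Codon 1 CTG (Leu): 33.1 per 1000.
Codon 2 GCA (Ala): 14.3 per 1000.
Codon 3 CCT (Pro): 20.5 per 1000.
Codon 4 CCA (Pro): 15.0 per 1000.
Codon 5 CGC (Arg): 30.1 per 1000.
Codon 6 CAC (His): 11.6 per 1000.
Lowest frequency is 11.6 at codon 6.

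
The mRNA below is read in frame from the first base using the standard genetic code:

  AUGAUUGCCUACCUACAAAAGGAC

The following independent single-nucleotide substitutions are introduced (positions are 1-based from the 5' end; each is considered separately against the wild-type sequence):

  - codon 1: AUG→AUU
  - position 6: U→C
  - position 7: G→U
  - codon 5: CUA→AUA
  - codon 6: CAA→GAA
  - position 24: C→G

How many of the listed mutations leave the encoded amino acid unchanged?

1

Codon 1: AUG (Met) → AUU (Ile) — missense.
Codon 2: AUU (Ile) → AUC (Ile) — synonymous.
Codon 3: GCC (Ala) → UCC (Ser) — missense.
Codon 5: CUA (Leu) → AUA (Ile) — missense.
Codon 6: CAA (Gln) → GAA (Glu) — missense.
Codon 8: GAC (Asp) → GAG (Glu) — missense.
Synonymous: 1 of 6.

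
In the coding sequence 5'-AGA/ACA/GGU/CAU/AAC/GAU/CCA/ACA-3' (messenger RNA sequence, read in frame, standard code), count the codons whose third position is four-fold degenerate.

4

Codon 1 AGA (Arg): third position 2-fold.
Codon 2 ACA (Thr): third position 4-fold.
Codon 3 GGU (Gly): third position 4-fold.
Codon 4 CAU (His): third position 2-fold.
Codon 5 AAC (Asn): third position 2-fold.
Codon 6 GAU (Asp): third position 2-fold.
Codon 7 CCA (Pro): third position 4-fold.
Codon 8 ACA (Thr): third position 4-fold.
Four-fold degenerate third positions: 4.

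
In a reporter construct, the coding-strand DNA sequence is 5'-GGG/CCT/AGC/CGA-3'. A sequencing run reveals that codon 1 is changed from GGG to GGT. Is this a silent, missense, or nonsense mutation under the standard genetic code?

Position 3 falls in codon 1: GGG → Gly.
After the substitution the codon is GGT → Gly.
Both encode Gly, so the change is synonymous.

silent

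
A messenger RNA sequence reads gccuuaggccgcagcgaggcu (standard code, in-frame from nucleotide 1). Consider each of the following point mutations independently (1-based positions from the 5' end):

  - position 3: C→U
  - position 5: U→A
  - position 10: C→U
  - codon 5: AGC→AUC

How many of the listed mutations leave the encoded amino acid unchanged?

1

Codon 1: GCC (Ala) → GCU (Ala) — synonymous.
Codon 2: UUA (Leu) → UAA (Stop) — nonsense.
Codon 4: CGC (Arg) → UGC (Cys) — missense.
Codon 5: AGC (Ser) → AUC (Ile) — missense.
Synonymous: 1 of 4.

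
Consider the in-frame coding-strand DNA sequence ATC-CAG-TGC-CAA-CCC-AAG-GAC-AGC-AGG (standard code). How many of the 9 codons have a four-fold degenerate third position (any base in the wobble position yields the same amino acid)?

1

Codon 1 ATC (Ile): third position 3-fold.
Codon 2 CAG (Gln): third position 2-fold.
Codon 3 TGC (Cys): third position 2-fold.
Codon 4 CAA (Gln): third position 2-fold.
Codon 5 CCC (Pro): third position 4-fold.
Codon 6 AAG (Lys): third position 2-fold.
Codon 7 GAC (Asp): third position 2-fold.
Codon 8 AGC (Ser): third position 2-fold.
Codon 9 AGG (Arg): third position 2-fold.
Four-fold degenerate third positions: 1.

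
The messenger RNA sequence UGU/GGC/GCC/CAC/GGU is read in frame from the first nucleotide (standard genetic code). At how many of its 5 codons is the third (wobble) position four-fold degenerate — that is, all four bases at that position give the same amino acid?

3

Codon 1 UGU (Cys): third position 2-fold.
Codon 2 GGC (Gly): third position 4-fold.
Codon 3 GCC (Ala): third position 4-fold.
Codon 4 CAC (His): third position 2-fold.
Codon 5 GGU (Gly): third position 4-fold.
Four-fold degenerate third positions: 3.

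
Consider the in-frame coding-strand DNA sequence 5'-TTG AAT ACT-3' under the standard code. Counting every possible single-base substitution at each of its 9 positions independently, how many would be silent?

Codon 1 (TTG, Leu): 2 synonymous substitutions.
Codon 2 (AAT, Asn): 1 synonymous substitution.
Codon 3 (ACT, Thr): 3 synonymous substitutions.
Total: 2 + 1 + 3 = 6.

6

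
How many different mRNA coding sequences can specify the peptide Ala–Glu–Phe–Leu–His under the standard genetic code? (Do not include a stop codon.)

Ala: 4 codons.
Glu: 2 codons.
Phe: 2 codons.
Leu: 6 codons.
His: 2 codons.
4 × 2 × 2 × 6 × 2 = 192.

192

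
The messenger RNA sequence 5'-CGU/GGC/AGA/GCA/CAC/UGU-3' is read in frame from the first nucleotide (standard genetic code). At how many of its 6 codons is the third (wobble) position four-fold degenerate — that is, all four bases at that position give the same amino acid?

3

Codon 1 CGU (Arg): third position 4-fold.
Codon 2 GGC (Gly): third position 4-fold.
Codon 3 AGA (Arg): third position 2-fold.
Codon 4 GCA (Ala): third position 4-fold.
Codon 5 CAC (His): third position 2-fold.
Codon 6 UGU (Cys): third position 2-fold.
Four-fold degenerate third positions: 3.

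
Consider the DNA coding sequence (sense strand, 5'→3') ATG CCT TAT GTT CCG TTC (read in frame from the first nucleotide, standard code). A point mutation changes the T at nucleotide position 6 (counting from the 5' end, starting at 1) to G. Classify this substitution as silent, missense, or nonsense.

silent

Position 6 falls in codon 2: CCT → Pro.
After the substitution the codon is CCG → Pro.
Both encode Pro, so the change is synonymous.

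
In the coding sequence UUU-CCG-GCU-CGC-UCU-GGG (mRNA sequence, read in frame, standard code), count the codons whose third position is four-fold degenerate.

5

Codon 1 UUU (Phe): third position 2-fold.
Codon 2 CCG (Pro): third position 4-fold.
Codon 3 GCU (Ala): third position 4-fold.
Codon 4 CGC (Arg): third position 4-fold.
Codon 5 UCU (Ser): third position 4-fold.
Codon 6 GGG (Gly): third position 4-fold.
Four-fold degenerate third positions: 5.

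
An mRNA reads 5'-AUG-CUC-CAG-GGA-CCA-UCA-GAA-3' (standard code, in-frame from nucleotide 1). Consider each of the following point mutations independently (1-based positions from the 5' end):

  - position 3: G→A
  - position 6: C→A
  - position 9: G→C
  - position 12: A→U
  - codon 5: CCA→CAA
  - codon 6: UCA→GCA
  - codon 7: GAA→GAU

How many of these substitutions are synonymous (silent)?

Codon 1: AUG (Met) → AUA (Ile) — missense.
Codon 2: CUC (Leu) → CUA (Leu) — synonymous.
Codon 3: CAG (Gln) → CAC (His) — missense.
Codon 4: GGA (Gly) → GGU (Gly) — synonymous.
Codon 5: CCA (Pro) → CAA (Gln) — missense.
Codon 6: UCA (Ser) → GCA (Ala) — missense.
Codon 7: GAA (Glu) → GAU (Asp) — missense.
Synonymous: 2 of 7.

2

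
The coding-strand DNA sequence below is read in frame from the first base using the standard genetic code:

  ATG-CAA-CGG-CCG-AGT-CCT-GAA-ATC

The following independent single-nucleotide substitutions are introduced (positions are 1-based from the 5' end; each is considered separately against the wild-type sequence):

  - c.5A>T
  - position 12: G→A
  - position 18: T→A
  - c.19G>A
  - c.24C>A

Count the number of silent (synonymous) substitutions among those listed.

3

Codon 2: CAA (Gln) → CTA (Leu) — missense.
Codon 4: CCG (Pro) → CCA (Pro) — synonymous.
Codon 6: CCT (Pro) → CCA (Pro) — synonymous.
Codon 7: GAA (Glu) → AAA (Lys) — missense.
Codon 8: ATC (Ile) → ATA (Ile) — synonymous.
Synonymous: 3 of 5.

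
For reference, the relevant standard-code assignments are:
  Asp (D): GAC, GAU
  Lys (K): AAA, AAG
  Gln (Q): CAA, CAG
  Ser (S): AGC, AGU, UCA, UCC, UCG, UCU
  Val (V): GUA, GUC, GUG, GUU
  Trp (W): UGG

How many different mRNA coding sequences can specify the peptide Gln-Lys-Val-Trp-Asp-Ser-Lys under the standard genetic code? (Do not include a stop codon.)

Gln: 2 codons.
Lys: 2 codons.
Val: 4 codons.
Trp: 1 codon.
Asp: 2 codons.
Ser: 6 codons.
Lys: 2 codons.
2 × 2 × 4 × 1 × 2 × 6 × 2 = 384.

384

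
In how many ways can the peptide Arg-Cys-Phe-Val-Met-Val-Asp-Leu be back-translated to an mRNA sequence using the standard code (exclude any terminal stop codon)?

4608

Arg: 6 codons.
Cys: 2 codons.
Phe: 2 codons.
Val: 4 codons.
Met: 1 codon.
Val: 4 codons.
Asp: 2 codons.
Leu: 6 codons.
6 × 2 × 2 × 4 × 1 × 4 × 2 × 6 = 4608.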